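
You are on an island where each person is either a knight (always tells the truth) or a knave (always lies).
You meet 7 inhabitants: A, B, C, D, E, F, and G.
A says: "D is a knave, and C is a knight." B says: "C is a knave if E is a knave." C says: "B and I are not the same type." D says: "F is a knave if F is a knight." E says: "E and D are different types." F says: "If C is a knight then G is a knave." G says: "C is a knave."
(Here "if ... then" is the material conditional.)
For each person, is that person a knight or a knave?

As a knight, A's statement "D is a knave, and C is a knight" should be true; it is.
B is a knave; "C is a knave if E is a knave" is False, as required.
As a knight, C's statement "B and I are not the same type" should be true; it is.
D is a knave, and the claim "F is a knave if F is a knight" is indeed False.
Since E is a knave, "E and D are different types" needs to be False, which holds.
As a knight, F's statement "if C is a knight then G is a knave" should be true; it is.
G is a knave, and the claim "C is a knave" is indeed False.

Knights: A, C, and F. Knaves: B, D, E, and G.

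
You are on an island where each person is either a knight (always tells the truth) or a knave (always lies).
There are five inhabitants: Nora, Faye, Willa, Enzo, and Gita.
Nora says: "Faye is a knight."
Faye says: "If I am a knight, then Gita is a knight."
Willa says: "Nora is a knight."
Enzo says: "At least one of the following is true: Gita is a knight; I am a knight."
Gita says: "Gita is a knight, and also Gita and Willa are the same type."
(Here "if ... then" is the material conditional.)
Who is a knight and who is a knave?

Knights: Nora, Faye, Willa, Enzo, and Gita. Knaves: none.

Suppose Nora is a knave. Then Nora's statement "Faye is a knight" would have to be false. Checking the 16 ways to assign the others, none is consistent with every speaker.
(For instance, with Faye=knight, Willa=knight, Enzo=knight, Gita=knight, Nora's claim "Faye is a knight" comes out true where it would need to be false.)
So Nora must be a knight, making "Faye is a knight" true. Taking Nora=knight, Faye=knight, Willa=knight, Enzo=knight, Gita=knight, each remaining statement checks out:
  Faye (knight): "if I am a knight, then Gita is a knight" — true. ✓
  Willa (knight): "Nora is a knight" — true. ✓
  Enzo (knight): "at least one of the following is true: Gita is a knight; I am a knight" — true. ✓
  Gita (knight): "Gita is a knight, and also Gita and Willa are the same type" — true. ✓
This is the unique consistent assignment.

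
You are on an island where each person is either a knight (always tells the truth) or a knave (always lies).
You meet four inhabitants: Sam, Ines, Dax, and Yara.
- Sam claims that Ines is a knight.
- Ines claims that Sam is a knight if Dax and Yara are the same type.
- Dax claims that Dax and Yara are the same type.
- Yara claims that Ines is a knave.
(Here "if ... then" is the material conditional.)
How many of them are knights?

2

The unique consistent assignment is Sam=knave, Ines=knave, Dax=knight, Yara=knight.
That has 2 knights.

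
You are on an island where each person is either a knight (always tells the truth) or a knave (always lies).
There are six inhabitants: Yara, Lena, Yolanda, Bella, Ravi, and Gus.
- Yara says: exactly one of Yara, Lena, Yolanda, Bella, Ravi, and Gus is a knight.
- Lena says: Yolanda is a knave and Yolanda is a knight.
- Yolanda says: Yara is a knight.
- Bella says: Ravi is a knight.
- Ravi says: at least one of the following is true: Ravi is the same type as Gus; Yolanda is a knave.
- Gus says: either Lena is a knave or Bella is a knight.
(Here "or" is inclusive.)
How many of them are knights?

The unique consistent assignment is Yara=knave, Lena=knave, Yolanda=knave, Bella=knight, Ravi=knight, Gus=knight.
That has 3 knights.

3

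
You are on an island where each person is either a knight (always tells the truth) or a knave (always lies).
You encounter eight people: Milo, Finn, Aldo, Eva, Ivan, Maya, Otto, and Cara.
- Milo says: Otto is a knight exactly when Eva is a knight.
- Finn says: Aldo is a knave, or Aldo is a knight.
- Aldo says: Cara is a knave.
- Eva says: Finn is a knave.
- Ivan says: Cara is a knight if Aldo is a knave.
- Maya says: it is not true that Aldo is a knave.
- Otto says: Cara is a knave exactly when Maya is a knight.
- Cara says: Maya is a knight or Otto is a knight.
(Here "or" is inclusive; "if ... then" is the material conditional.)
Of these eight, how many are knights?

The unique consistent assignment is Milo=knave, Finn=knight, Aldo=knave, Eva=knave, Ivan=knight, Maya=knave, Otto=knight, Cara=knight.
That has 4 knights.

4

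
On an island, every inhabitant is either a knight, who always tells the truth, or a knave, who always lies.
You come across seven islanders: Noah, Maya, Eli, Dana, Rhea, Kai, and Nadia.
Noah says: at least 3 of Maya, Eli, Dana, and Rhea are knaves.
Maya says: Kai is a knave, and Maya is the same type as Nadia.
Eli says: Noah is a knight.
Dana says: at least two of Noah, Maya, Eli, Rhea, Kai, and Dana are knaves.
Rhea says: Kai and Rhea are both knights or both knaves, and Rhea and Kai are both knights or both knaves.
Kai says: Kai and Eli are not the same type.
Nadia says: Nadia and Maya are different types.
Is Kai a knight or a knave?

Kai is a knight.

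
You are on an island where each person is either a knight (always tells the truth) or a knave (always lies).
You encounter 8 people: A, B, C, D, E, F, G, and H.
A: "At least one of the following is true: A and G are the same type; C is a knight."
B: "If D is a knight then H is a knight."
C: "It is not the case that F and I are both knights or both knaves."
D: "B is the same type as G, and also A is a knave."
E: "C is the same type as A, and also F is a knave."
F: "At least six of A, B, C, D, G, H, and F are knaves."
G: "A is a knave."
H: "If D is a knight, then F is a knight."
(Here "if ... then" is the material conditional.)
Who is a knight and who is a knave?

A is a knight, B is a knight, C is a knight, D is a knave, E is a knight, F is a knave, G is a knave, and H is a knight.

A is a knight, so "at least one of the following is true: A and G are the same type; C is a knight" must be True — and it is.
Since B is a knight, "if D is a knight then H is a knight" needs to be True, which holds.
C is a knight, so "it is not the case that F and I are both knights or both knaves" must be True — and it is.
Since D is a knave, "B is the same type as G, and also A is a knave" needs to be False, which holds.
E is a knight, so "C is the same type as A, and also F is a knave" must be True — and it is.
Since F is a knave, "at least six of A, B, C, D, G, H, and F are knaves" needs to be False, which holds.
G is a knave, and the claim "A is a knave" is indeed False.
H is a knight, and the claim "if D is a knight, then F is a knight" is indeed True.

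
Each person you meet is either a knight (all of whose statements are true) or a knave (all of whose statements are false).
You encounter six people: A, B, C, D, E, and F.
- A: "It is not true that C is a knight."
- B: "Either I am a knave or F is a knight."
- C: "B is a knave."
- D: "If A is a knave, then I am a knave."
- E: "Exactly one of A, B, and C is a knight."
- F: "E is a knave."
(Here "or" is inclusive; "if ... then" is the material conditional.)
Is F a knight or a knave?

Consistent assignments: {A=knight, B=knight, C=knave, D=knight, E=knave, F=knight}
In every consistent assignment, F is a knight.

F is a knight.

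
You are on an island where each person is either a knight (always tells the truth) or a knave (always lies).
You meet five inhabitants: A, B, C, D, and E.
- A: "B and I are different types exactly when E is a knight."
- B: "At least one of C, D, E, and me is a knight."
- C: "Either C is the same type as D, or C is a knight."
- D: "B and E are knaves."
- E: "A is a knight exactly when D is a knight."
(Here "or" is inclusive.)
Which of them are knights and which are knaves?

A is a knight; "B and I are different types exactly when E is a knight" is True, as required.
B is a knight; "at least one of C, D, E, and me is a knight" is True, as required.
As a knight, C's statement "either C is the same type as D, or C is a knight" should be True; it is.
D is a knave, so "B and E are knaves" must be false — and it is.
E is a knave, so "A is a knight exactly when D is a knight" must be false — and it is.

A is a knight, B is a knight, C is a knight, D is a knave, and E is a knave.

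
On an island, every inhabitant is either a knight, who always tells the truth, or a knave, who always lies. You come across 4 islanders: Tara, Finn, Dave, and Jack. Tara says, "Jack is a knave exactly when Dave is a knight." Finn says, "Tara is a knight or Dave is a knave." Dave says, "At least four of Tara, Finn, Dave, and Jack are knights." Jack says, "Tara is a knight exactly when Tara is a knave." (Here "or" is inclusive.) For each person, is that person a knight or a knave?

Tara is a knave, Finn is a knight, Dave is a knave, and Jack is a knave.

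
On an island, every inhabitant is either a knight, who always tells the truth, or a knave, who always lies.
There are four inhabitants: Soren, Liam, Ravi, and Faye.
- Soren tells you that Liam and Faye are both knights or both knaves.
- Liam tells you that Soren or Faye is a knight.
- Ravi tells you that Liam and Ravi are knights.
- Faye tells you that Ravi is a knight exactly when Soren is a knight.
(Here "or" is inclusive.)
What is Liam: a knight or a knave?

Liam is a knight.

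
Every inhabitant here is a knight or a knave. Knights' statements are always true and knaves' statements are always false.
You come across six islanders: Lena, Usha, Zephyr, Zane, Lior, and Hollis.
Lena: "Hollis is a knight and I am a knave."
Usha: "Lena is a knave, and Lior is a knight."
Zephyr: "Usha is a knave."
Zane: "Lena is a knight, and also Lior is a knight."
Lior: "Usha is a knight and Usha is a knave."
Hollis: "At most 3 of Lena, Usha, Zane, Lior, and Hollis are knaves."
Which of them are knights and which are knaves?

Lena is a knave; "Hollis is a knight and I am a knave" is False, as required.
Usha is a knave, and the claim "Lena is a knave, and Lior is a knight" is indeed False.
Since Zephyr is a knight, "Usha is a knave" needs to be True, which holds.
Since Zane is a knave, "Lena is a knight, and also Lior is a knight" needs to be False, which holds.
Since Lior is a knave, "Usha is a knight and Usha is a knave" needs to be False, which holds.
As a knave, Hollis's statement "at most 3 of Lena, Usha, Zane, Lior, and Hollis are knaves" should be False; it is.

Knights: Zephyr. Knaves: Lena, Usha, Zane, Lior, and Hollis.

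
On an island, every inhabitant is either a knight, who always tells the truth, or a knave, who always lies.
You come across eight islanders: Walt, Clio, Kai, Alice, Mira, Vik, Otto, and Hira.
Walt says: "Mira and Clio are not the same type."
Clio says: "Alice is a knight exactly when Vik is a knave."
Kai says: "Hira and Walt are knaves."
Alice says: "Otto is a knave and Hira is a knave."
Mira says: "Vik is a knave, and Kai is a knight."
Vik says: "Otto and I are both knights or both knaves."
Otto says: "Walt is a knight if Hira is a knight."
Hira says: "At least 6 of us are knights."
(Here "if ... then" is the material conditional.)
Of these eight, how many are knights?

4

The unique consistent assignment is Walt=knight, Clio=knight, Kai=knave, Alice=knave, Mira=knave, Vik=knight, Otto=knight, Hira=knave.
That has 4 knights.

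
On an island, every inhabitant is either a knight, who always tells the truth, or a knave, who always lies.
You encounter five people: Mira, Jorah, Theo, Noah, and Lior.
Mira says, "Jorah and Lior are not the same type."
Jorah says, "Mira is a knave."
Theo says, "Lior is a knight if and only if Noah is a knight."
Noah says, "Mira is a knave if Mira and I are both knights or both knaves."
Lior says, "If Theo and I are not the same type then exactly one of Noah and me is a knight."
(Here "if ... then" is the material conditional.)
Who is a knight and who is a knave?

Knights: Jorah, Theo, Noah, and Lior. Knaves: Mira.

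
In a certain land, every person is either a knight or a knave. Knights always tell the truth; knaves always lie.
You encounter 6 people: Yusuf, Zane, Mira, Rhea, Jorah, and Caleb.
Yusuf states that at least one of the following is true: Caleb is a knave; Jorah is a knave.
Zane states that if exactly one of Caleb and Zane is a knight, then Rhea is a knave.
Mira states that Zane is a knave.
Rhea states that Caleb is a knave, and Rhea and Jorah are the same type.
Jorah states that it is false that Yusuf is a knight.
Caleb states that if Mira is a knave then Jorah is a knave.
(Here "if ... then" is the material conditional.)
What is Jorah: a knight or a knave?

Jorah is a knave.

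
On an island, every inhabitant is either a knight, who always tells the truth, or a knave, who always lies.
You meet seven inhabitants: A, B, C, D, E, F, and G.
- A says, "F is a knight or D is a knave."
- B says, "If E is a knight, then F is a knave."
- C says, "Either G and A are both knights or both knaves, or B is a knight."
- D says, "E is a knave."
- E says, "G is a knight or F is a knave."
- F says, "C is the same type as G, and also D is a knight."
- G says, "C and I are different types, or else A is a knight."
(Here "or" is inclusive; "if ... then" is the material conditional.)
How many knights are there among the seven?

The unique consistent assignment is A=knight, B=knight, C=knight, D=knave, E=knight, F=knave, G=knight.
That has 5 knights.

5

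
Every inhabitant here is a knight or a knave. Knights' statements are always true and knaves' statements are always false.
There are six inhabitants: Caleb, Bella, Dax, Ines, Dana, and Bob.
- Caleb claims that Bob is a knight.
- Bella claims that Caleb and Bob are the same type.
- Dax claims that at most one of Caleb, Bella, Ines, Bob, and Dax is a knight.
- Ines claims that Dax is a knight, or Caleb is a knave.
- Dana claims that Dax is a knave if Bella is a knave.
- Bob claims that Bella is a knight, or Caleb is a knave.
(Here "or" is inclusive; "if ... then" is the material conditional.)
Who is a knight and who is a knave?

Caleb is a knight, so "Bob is a knight" must be True — and it is.
As a knight, Bella's statement "Caleb and Bob are the same type" should be True; it is.
Dax is a knave, and the claim "at most one of Caleb, Bella, Ines, Bob, and Dax is a knight" is indeed False.
As a knave, Ines's statement "Dax is a knight, or Caleb is a knave" should be False; it is.
As a knight, Dana's statement "Dax is a knave if Bella is a knave" should be True; it is.
Bob (knight): "Bella is a knight, or Caleb is a knave" — True. ✓

Knights: Caleb, Bella, Dana, and Bob. Knaves: Dax and Ines.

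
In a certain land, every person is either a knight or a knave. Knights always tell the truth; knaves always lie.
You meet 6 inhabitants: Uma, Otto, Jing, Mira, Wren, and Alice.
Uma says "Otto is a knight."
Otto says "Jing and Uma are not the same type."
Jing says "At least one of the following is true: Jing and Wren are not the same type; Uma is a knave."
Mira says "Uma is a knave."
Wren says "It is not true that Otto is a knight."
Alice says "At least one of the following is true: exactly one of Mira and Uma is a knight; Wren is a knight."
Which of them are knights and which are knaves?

Uma is a knight, and the claim "Otto is a knight" is indeed True.
Otto is a knight, and the claim "Jing and Uma are not the same type" is indeed True.
Jing (knave): "at least one of the following is true: Jing and Wren are not the same type; Uma is a knave" — false. ✓
Mira (knave): "Uma is a knave" — false. ✓
Wren is a knave; "it is not true that Otto is a knight" is false, as required.
Alice (knight): "at least one of the following is true: exactly one of Mira and Uma is a knight; Wren is a knight" — True. ✓

Uma is a knight, Otto is a knight, Jing is a knave, Mira is a knave, Wren is a knave, and Alice is a knight.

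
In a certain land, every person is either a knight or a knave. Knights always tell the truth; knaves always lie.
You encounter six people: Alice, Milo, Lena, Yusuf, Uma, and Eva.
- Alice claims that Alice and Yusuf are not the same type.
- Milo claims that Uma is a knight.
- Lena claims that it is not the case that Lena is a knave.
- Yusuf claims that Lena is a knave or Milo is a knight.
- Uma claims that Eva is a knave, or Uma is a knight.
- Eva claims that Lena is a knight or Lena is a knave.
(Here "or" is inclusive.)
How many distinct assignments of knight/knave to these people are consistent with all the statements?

Consistent assignments:
  Alice=knight, Milo=knave, Lena=knight, Yusuf=knave, Uma=knave, Eva=knight
  Alice=knave, Milo=knave, Lena=knight, Yusuf=knave, Uma=knave, Eva=knight

2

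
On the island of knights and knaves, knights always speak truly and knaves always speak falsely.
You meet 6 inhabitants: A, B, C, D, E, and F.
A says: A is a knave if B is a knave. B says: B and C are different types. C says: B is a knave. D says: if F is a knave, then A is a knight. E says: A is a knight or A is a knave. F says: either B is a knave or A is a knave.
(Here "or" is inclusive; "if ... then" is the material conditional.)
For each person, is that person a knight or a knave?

A is a knight, so "A is a knave if B is a knave" must be true — and it is.
Since B is a knight, "B and C are different types" needs to be true, which holds.
Since C is a knave, "B is a knave" needs to be False, which holds.
D is a knight; "if F is a knave, then A is a knight" is true, as required.
E is a knight; "A is a knight or A is a knave" is true, as required.
F is a knave; "either B is a knave or A is a knave" is False, as required.

A is a knight, B is a knight, C is a knave, D is a knight, E is a knight, and F is a knave.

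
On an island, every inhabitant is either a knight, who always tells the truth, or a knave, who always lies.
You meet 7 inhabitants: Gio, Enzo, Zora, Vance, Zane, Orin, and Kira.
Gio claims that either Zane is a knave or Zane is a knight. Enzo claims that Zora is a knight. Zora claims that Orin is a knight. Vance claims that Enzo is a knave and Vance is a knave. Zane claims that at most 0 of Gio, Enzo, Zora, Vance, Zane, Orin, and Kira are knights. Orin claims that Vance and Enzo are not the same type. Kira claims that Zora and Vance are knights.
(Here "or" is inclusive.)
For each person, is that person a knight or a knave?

Gio is a knight; "either Zane is a knave or Zane is a knight" is True, as required.
Enzo (knight): "Zora is a knight" — True. ✓
Zora (knight): "Orin is a knight" — True. ✓
Vance is a knave, so "Enzo is a knave and Vance is a knave" must be false — and it is.
Zane (knave): "at most 0 of Gio, Enzo, Zora, Vance, Zane, Orin, and Kira are knights" — false. ✓
As a knight, Orin's statement "Vance and Enzo are not the same type" should be True; it is.
Since Kira is a knave, "Zora and Vance are knights" needs to be false, which holds.

Knights: Gio, Enzo, Zora, and Orin. Knaves: Vance, Zane, and Kira.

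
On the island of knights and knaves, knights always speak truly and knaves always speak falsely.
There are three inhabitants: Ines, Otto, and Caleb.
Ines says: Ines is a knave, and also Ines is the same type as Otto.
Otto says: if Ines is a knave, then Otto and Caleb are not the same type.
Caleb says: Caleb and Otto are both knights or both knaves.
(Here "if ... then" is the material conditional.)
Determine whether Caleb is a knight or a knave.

Caleb is a knave.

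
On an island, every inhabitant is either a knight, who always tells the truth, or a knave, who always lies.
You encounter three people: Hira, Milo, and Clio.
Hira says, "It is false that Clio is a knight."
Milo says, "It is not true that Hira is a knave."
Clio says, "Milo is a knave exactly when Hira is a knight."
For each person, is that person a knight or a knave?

Knights: Hira and Milo. Knaves: Clio.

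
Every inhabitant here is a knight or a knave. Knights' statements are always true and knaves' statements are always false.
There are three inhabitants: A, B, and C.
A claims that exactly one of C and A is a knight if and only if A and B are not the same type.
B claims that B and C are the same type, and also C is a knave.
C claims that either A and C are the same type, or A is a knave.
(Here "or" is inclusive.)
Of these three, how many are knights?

1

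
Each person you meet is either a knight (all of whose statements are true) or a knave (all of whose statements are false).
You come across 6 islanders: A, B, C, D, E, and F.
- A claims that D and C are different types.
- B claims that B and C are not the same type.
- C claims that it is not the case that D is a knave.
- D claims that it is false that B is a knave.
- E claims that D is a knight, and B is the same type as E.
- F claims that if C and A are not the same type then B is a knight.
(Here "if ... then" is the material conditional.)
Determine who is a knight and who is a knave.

A is a knave, so "D and C are different types" must be False — and it is.
As a knave, B's statement "B and C are not the same type" should be False; it is.
C is a knave, so "it is not the case that D is a knave" must be False — and it is.
Since D is a knave, "it is false that B is a knave" needs to be False, which holds.
E (knave): "D is a knight, and B is the same type as E" — False. ✓
F is a knight, and the claim "if C and A are not the same type then B is a knight" is indeed true.

A is a knave, B is a knave, C is a knave, D is a knave, E is a knave, and F is a knight.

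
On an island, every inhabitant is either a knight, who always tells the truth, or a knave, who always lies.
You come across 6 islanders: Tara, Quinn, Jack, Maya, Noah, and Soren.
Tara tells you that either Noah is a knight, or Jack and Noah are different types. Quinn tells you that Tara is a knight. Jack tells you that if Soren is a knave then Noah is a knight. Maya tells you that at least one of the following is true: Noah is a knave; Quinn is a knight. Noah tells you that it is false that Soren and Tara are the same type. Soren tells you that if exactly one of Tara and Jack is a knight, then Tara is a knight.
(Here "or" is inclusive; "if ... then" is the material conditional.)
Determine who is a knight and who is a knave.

Tara is a knight, Quinn is a knight, Jack is a knight, Maya is a knight, Noah is a knave, and Soren is a knight.

Tara is a knight, so "either Noah is a knight, or Jack and Noah are different types" must be true — and it is.
As a knight, Quinn's statement "Tara is a knight" should be true; it is.
Since Jack is a knight, "if Soren is a knave then Noah is a knight" needs to be true, which holds.
Maya is a knight; "at least one of the following is true: Noah is a knave; Quinn is a knight" is true, as required.
Noah is a knave; "it is false that Soren and Tara are the same type" is false, as required.
Soren is a knight, so "if exactly one of Tara and Jack is a knight, then Tara is a knight" must be true — and it is.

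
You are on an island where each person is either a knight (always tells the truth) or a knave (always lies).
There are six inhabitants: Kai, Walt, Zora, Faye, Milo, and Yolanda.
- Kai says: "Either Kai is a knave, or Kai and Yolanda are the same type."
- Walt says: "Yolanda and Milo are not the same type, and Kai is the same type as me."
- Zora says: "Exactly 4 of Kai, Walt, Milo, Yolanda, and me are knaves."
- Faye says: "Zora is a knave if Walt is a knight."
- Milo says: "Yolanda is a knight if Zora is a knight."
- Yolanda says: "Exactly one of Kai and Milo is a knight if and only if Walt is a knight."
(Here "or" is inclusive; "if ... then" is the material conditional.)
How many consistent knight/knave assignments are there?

1

Consistent assignments:
  Kai=knight, Walt=knave, Zora=knave, Faye=knight, Milo=knight, Yolanda=knight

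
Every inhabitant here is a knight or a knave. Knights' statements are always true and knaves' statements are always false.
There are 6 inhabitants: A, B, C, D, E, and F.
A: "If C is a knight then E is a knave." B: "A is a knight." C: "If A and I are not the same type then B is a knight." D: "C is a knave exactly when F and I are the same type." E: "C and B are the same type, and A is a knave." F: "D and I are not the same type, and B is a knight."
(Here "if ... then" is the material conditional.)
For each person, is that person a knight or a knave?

A is a knight, B is a knight, C is a knight, D is a knave, E is a knave, and F is a knave.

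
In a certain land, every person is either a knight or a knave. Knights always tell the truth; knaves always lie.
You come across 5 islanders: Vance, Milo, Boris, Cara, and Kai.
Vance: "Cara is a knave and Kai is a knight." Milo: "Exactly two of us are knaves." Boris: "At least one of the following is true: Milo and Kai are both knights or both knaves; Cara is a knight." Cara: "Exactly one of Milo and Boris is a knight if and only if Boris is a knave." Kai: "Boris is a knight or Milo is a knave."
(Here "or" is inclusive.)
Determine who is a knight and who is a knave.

Vance is a knight, Milo is a knave, Boris is a knave, Cara is a knave, and Kai is a knight.

Vance is a knight; "Cara is a knave and Kai is a knight" is true, as required.
Milo is a knave, and the claim "exactly two of us are knaves" is indeed false.
Since Boris is a knave, "at least one of the following is true: Milo and Kai are both knights or both knaves; Cara is a knight" needs to be false, which holds.
Cara is a knave; "exactly one of Milo and Boris is a knight if and only if Boris is a knave" is false, as required.
As a knight, Kai's statement "Boris is a knight or Milo is a knave" should be true; it is.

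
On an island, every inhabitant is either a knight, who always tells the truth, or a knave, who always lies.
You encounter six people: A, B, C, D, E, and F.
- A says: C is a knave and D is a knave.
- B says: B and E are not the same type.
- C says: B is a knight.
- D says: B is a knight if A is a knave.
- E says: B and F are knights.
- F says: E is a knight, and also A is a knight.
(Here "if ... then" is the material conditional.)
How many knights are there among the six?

3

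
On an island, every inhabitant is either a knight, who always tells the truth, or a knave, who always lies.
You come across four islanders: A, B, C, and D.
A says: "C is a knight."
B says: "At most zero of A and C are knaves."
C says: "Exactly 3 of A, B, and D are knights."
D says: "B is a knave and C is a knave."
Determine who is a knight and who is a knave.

A (knave): "C is a knight" — False. ✓
B is a knave, so "at most zero of A and C are knaves" must be False — and it is.
As a knave, C's statement "exactly 3 of A, B, and D are knights" should be False; it is.
As a knight, D's statement "B is a knave and C is a knave" should be True; it is.

A is a knave, B is a knave, C is a knave, and D is a knight.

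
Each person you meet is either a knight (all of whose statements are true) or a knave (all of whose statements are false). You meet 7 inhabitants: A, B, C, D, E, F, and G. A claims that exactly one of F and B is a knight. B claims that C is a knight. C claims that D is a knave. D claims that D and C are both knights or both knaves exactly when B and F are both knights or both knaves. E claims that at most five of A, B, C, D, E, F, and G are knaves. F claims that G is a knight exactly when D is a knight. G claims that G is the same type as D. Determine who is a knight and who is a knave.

A is a knight, and the claim "exactly one of F and B is a knight" is indeed true.
As a knave, B's statement "C is a knight" should be False; it is.
C is a knave, and the claim "D is a knave" is indeed False.
Since D is a knight, "D and C are both knights or both knaves exactly when B and F are both knights or both knaves" needs to be true, which holds.
As a knight, E's statement "at most five of A, B, C, D, E, F, and G are knaves" should be true; it is.
F (knight): "G is a knight exactly when D is a knight" — true. ✓
As a knight, G's statement "G is the same type as D" should be true; it is.

Knights: A, D, E, F, and G. Knaves: B and C.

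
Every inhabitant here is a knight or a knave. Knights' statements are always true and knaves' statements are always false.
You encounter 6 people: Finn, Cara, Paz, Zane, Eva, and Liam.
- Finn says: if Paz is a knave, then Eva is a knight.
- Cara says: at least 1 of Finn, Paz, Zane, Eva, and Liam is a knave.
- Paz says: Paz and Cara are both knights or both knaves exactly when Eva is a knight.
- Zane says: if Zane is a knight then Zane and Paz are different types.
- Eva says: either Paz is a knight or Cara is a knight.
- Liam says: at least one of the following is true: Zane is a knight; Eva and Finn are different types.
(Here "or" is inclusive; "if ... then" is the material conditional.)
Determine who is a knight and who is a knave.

Knights: Finn, Cara, Zane, Eva, and Liam. Knaves: Paz.

Finn is a knight, so "if Paz is a knave, then Eva is a knight" must be true — and it is.
Cara is a knight, and the claim "at least 1 of Finn, Paz, Zane, Eva, and Liam is a knave" is indeed true.
Paz (knave): "Paz and Cara are both knights or both knaves exactly when Eva is a knight" — False. ✓
Since Zane is a knight, "if Zane is a knight then Zane and Paz are different types" needs to be true, which holds.
Since Eva is a knight, "either Paz is a knight or Cara is a knight" needs to be true, which holds.
Liam is a knight, so "at least one of the following is true: Zane is a knight; Eva and Finn are different types" must be true — and it is.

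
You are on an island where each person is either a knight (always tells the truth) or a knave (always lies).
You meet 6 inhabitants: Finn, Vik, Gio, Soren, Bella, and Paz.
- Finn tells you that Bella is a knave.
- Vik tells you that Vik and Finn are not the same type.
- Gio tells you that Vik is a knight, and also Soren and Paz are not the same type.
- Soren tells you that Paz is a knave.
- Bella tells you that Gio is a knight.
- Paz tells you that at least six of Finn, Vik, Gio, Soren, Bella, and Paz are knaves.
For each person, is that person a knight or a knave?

Knights: Vik, Gio, Soren, and Bella. Knaves: Finn and Paz.

Finn is a knave; "Bella is a knave" is False, as required.
Since Vik is a knight, "Vik and Finn are not the same type" needs to be true, which holds.
Gio is a knight, so "Vik is a knight, and also Soren and Paz are not the same type" must be true — and it is.
Soren is a knight; "Paz is a knave" is true, as required.
Bella is a knight, so "Gio is a knight" must be true — and it is.
Paz is a knave; "at least six of Finn, Vik, Gio, Soren, Bella, and Paz are knaves" is False, as required.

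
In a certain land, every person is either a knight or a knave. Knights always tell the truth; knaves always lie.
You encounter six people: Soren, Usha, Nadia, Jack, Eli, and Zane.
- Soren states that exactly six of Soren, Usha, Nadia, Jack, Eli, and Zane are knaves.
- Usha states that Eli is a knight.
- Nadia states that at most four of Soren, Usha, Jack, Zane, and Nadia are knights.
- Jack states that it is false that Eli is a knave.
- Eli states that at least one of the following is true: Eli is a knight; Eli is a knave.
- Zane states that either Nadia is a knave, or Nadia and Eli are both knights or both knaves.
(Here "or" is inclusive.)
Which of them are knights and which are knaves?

Soren is a knave, so "exactly six of Soren, Usha, Nadia, Jack, Eli, and Zane are knaves" must be False — and it is.
As a knight, Usha's statement "Eli is a knight" should be true; it is.
Nadia is a knight, so "at most four of Soren, Usha, Jack, Zane, and Nadia are knights" must be true — and it is.
Jack is a knight, and the claim "it is false that Eli is a knave" is indeed true.
Eli (knight): "at least one of the following is true: Eli is a knight; Eli is a knave" — true. ✓
Zane is a knight; "either Nadia is a knave, or Nadia and Eli are both knights or both knaves" is true, as required.

Knights: Usha, Nadia, Jack, Eli, and Zane. Knaves: Soren.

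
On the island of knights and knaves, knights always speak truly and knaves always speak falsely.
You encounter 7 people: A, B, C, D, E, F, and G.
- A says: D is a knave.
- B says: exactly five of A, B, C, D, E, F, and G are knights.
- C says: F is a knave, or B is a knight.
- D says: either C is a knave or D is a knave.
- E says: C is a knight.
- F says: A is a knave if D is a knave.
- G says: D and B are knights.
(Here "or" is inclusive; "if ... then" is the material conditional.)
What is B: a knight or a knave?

B is a knave.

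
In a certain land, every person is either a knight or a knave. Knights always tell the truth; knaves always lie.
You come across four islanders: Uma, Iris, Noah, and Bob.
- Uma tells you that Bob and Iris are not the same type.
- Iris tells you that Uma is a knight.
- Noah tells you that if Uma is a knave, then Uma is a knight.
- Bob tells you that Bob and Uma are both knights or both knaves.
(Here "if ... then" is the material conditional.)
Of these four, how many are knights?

3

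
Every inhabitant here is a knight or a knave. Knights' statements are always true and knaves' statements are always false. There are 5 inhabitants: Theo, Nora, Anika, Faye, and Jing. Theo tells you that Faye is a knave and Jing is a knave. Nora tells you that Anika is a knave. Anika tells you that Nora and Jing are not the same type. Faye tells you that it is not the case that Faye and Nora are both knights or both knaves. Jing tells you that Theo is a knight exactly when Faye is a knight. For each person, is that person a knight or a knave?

Suppose Theo is a knight. Then Theo's statement "Faye is a knave and Jing is a knave" would have to be true. Checking the 16 ways to assign the others, none is consistent with every speaker.
(For instance, with Nora=knave, Anika=knight, Faye=knave, Jing=knight, Theo's claim "Faye is a knave and Jing is a knave" comes out false where it would need to be true.)
So Theo must be a knave, making "Faye is a knave and Jing is a knave" false. Taking Theo=knave, Nora=knave, Anika=knight, Faye=knave, Jing=knight, each remaining statement checks out:
  Nora (knave): "Anika is a knave" — false. ✓
  Anika (knight): "Nora and Jing are not the same type" — true. ✓
  Faye (knave): "it is not the case that Faye and Nora are both knights or both knaves" — false. ✓
  Jing (knight): "Theo is a knight exactly when Faye is a knight" — true. ✓
This is the unique consistent assignment.

Theo is a knave, Nora is a knave, Anika is a knight, Faye is a knave, and Jing is a knight.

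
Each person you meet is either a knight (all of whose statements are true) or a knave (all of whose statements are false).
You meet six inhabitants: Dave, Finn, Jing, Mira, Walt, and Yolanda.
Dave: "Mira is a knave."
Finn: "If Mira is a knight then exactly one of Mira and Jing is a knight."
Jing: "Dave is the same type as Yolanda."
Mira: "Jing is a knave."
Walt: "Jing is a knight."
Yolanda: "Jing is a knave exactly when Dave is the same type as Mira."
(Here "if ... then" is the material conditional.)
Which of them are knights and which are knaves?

Dave is a knight, Finn is a knight, Jing is a knight, Mira is a knave, Walt is a knight, and Yolanda is a knight.

As a knight, Dave's statement "Mira is a knave" should be True; it is.
Finn is a knight, so "if Mira is a knight then exactly one of Mira and Jing is a knight" must be True — and it is.
Since Jing is a knight, "Dave is the same type as Yolanda" needs to be True, which holds.
Mira is a knave, and the claim "Jing is a knave" is indeed False.
Walt is a knight; "Jing is a knight" is True, as required.
Since Yolanda is a knight, "Jing is a knave exactly when Dave is the same type as Mira" needs to be True, which holds.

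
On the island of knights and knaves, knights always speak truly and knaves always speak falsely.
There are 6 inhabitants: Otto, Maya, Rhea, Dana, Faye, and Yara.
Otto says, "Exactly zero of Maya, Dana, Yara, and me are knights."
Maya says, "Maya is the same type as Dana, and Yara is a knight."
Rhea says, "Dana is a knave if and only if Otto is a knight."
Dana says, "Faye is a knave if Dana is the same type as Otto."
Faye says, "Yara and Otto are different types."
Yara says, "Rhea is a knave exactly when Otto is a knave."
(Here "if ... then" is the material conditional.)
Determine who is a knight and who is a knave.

Otto is a knave, Maya is a knave, Rhea is a knight, Dana is a knight, Faye is a knave, and Yara is a knave.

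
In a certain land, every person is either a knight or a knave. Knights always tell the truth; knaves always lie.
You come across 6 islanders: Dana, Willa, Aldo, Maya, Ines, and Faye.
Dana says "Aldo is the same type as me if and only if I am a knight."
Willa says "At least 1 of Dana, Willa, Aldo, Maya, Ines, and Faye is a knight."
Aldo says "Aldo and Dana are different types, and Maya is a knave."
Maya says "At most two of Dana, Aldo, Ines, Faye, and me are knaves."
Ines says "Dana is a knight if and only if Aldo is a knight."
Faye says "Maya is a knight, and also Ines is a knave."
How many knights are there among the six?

The unique consistent assignment is Dana=knave, Willa=knight, Aldo=knave, Maya=knave, Ines=knight, Faye=knave.
That has 2 knights.

2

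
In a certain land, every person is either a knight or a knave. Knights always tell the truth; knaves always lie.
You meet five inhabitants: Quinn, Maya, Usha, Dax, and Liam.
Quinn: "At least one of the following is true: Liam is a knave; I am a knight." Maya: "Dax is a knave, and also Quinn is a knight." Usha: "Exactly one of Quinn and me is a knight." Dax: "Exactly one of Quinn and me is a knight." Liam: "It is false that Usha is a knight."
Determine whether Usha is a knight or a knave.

Consistent assignments: {Quinn=knave, Maya=knave, Usha=knave, Dax=knight, Liam=knight}; {Quinn=knave, Maya=knave, Usha=knave, Dax=knave, Liam=knight}
In every consistent assignment, Usha is a knave.

Usha is a knave.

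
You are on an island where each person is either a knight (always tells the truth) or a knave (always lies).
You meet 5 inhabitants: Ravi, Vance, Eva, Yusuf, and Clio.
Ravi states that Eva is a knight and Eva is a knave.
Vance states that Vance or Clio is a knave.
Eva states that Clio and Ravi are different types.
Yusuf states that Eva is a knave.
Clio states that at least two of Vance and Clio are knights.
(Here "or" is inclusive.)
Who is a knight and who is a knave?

Ravi is a knave, Vance is a knight, Eva is a knave, Yusuf is a knight, and Clio is a knave.

As a knave, Ravi's statement "Eva is a knight and Eva is a knave" should be false; it is.
Since Vance is a knight, "Vance or Clio is a knave" needs to be True, which holds.
Eva is a knave; "Clio and Ravi are different types" is false, as required.
Since Yusuf is a knight, "Eva is a knave" needs to be True, which holds.
Clio (knave): "at least two of Vance and Clio are knights" — false. ✓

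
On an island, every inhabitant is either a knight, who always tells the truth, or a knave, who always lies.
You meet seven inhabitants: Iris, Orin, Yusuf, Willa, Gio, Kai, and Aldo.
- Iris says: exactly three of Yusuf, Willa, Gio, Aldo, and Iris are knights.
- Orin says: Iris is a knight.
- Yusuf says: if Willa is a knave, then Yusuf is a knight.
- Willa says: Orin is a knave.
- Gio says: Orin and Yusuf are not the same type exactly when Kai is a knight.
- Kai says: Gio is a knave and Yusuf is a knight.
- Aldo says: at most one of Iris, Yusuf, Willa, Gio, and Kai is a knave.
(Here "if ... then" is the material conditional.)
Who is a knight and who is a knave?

Iris (knight): "exactly three of Yusuf, Willa, Gio, Aldo, and Iris are knights" — True. ✓
Orin (knight): "Iris is a knight" — True. ✓
Since Yusuf is a knight, "if Willa is a knave, then Yusuf is a knight" needs to be True, which holds.
Willa is a knave; "Orin is a knave" is false, as required.
Gio is a knight, so "Orin and Yusuf are not the same type exactly when Kai is a knight" must be True — and it is.
Since Kai is a knave, "Gio is a knave and Yusuf is a knight" needs to be false, which holds.
Aldo (knave): "at most one of Iris, Yusuf, Willa, Gio, and Kai is a knave" — false. ✓

Knights: Iris, Orin, Yusuf, and Gio. Knaves: Willa, Kai, and Aldo.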